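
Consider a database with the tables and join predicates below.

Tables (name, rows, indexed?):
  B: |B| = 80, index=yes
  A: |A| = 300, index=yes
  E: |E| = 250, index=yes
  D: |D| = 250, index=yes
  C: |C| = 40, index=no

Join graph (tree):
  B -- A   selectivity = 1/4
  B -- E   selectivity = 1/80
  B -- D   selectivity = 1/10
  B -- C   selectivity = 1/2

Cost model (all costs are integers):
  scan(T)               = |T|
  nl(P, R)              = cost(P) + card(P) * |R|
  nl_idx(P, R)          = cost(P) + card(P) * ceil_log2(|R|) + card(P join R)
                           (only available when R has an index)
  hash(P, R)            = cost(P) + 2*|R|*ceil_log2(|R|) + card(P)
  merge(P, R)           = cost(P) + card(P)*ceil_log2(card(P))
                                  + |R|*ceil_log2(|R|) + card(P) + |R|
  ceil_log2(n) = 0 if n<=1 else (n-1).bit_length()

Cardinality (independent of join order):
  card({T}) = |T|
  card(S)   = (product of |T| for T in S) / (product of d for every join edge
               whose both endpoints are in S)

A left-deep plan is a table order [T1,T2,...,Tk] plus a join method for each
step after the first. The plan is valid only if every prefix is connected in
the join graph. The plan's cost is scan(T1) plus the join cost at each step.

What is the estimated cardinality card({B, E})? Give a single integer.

Tables in S: B(80), E(250)
Edges inside S: B-E(d=80)
numerator = 80 * 250 = 20000
denominator = 80 = 80
card(S) = 20000 / 80 = 250

250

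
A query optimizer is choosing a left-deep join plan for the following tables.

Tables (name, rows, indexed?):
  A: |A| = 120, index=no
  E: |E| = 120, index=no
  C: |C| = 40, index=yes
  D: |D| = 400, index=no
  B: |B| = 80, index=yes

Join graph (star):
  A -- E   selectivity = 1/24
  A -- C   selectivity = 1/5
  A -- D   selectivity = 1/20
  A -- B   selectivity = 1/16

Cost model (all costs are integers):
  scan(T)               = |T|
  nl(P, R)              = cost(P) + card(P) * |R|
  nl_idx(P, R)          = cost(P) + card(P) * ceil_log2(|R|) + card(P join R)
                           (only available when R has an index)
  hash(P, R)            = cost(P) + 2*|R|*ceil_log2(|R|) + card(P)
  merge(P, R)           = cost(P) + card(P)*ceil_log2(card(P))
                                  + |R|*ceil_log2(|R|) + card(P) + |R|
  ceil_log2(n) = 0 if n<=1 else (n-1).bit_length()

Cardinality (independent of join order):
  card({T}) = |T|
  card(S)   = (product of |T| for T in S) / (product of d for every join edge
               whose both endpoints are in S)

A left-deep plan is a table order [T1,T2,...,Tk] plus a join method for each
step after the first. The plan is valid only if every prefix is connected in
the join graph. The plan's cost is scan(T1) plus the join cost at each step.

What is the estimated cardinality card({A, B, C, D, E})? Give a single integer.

Tables in S: A(120), B(80), C(40), D(400), E(120)
Edges inside S: A-E(d=24), A-C(d=5), A-D(d=20), A-B(d=16)
numerator = 120 * 80 * 40 * 400 * 120 = 18432000000
denominator = 24 * 5 * 20 * 16 = 38400
card(S) = 18432000000 / 38400 = 480000

480000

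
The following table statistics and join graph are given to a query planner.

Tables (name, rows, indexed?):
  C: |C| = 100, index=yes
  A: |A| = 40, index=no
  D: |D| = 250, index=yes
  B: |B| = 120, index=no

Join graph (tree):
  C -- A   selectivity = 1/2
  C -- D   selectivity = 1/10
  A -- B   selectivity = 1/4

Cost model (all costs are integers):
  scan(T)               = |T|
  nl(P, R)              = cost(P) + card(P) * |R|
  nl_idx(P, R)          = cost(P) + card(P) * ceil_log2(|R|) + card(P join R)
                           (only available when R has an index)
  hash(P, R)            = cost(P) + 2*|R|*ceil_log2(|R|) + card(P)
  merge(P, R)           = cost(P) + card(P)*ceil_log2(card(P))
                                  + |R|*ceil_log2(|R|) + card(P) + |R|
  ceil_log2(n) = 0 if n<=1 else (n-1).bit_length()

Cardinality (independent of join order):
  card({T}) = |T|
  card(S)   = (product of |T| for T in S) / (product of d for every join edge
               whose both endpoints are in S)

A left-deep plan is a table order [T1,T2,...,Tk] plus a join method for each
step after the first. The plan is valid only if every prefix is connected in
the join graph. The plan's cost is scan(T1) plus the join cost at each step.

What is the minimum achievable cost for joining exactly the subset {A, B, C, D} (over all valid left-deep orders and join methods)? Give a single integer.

56560

Selinger DP over subsets of {A,B,C,D}:
  {C}: scan cost=100, card=100
  {A}: scan cost=40, card=40
  {D}: scan cost=250, card=250
  {B}: scan cost=120, card=120
  {AC}: card=2000; try (A,hash)→680, (C,merge)→1120, (A,merge)→1180, (C,hash)→1480, (C,nl_idx)→2320, (C,nl)→4040 …(+1); best=680 via (A,hash)
  {CD}: card=2500; try (C,hash)→1900, (D,merge)→3150, (C,merge)→3300, (D,nl_idx)→3400, (D,hash)→4200, (C,nl_idx)→4500 …(+2); best=1900 via (C,hash)
  {AB}: card=1200; try (A,hash)→720, (B,merge)→1280, (A,merge)→1360, (B,hash)→1760, (B,nl)→4840, (A,nl)→4920; best=720 via (A,hash)
  {ACD}: card=50000; try (A,hash)→4880, (D,hash)→6680, (D,merge)→26930, (A,merge)→34680, (D,nl_idx)→66680, (A,nl)→101900 …(+1); best=4880 via (A,hash)
  {ABC}: card=60000; try (C,hash)→3320, (B,hash)→4360, (C,merge)→15920, (B,merge)→25640, (C,nl_idx)→69120, (C,nl)→120720 …(+1); best=3320 via (C,hash)
  {ABCD}: card=1500000; try (B,hash)→56560, (D,hash)→67320, (B,merge)→855840, (D,merge)→1025570, (D,nl_idx)→1983320, (B,nl)→6004880 …(+1); best=56560 via (B,hash)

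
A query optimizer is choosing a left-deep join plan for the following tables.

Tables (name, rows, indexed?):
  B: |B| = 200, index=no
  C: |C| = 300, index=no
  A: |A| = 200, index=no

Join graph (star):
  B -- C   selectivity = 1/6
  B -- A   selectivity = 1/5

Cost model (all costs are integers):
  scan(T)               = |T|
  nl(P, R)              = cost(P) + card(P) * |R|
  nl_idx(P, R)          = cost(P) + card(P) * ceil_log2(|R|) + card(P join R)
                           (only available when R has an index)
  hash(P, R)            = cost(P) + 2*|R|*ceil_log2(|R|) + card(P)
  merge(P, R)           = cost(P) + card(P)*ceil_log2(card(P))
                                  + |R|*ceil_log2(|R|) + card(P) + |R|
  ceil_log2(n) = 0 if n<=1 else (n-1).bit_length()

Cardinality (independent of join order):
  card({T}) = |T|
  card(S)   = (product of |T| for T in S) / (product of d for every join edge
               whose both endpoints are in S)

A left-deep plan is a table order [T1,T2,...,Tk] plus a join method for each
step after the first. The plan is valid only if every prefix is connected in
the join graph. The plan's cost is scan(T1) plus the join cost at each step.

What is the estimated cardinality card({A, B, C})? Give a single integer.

400000

Tables in S: A(200), B(200), C(300)
Edges inside S: B-C(d=6), B-A(d=5)
numerator = 200 * 200 * 300 = 12000000
denominator = 6 * 5 = 30
card(S) = 12000000 / 30 = 400000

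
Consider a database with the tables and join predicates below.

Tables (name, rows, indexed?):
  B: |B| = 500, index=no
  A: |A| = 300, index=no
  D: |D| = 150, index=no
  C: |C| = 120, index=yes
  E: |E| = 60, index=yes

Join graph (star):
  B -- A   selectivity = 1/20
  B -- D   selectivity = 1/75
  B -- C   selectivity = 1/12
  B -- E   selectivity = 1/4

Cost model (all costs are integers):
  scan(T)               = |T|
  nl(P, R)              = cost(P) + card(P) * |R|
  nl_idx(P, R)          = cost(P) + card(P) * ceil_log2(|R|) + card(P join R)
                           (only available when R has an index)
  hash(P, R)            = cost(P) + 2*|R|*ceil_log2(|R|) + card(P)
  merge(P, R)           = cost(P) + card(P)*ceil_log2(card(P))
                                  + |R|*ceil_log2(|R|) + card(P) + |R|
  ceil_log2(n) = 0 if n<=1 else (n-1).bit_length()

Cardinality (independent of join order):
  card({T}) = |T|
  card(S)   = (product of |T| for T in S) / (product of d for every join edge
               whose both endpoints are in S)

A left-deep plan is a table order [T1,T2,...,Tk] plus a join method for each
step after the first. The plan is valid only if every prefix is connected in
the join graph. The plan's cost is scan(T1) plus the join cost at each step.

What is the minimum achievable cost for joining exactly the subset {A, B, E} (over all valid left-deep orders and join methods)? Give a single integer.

Selinger DP over subsets of {A,B,E}:
  {B}: scan cost=500, card=500
  {A}: scan cost=300, card=300
  {E}: scan cost=60, card=60
  {AB}: card=7500; try (A,hash)→6400, (B,merge)→8300, (A,merge)→8500, (B,hash)→9600, (B,nl)→150300, (A,nl)→150500; best=6400 via (A,hash)
  {BE}: card=7500; try (E,hash)→1720, (B,merge)→5480, (E,merge)→5920, (B,hash)→9120, (E,nl_idx)→11000, (B,nl)→30060 …(+1); best=1720 via (E,hash)
  {ABE}: card=112500; try (E,hash)→14620, (A,hash)→14620, (A,merge)→109720, (E,merge)→111820, (E,nl_idx)→163900, (E,nl)→456400 …(+1); best=14620 via (E,hash)

14620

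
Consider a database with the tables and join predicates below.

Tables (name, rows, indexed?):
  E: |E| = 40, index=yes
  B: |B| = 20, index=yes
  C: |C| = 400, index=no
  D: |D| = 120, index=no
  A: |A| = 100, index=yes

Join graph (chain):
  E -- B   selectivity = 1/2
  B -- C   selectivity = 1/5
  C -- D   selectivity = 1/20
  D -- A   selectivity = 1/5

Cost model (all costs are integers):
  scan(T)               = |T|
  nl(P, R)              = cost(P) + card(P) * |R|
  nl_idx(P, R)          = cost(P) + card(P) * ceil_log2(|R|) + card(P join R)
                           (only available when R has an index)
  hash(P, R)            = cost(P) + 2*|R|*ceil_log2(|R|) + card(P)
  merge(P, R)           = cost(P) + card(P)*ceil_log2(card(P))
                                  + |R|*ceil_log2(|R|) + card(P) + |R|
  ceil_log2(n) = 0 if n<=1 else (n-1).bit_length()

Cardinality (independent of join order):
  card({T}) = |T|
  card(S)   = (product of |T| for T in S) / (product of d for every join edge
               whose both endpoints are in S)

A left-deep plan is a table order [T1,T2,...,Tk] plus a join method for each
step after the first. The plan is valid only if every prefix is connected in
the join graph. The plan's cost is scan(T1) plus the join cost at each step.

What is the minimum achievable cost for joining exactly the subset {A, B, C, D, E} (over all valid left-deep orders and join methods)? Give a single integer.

207760

Selinger DP over subsets of {A,B,C,D,E}:
  {E}: scan cost=40, card=40
  {B}: scan cost=20, card=20
  {C}: scan cost=400, card=400
  {D}: scan cost=120, card=120
  {A}: scan cost=100, card=100
  {BE}: card=400; try (B,hash)→280, (E,merge)→420, (B,merge)→440, (E,hash)→520, (E,nl_idx)→540, (B,nl_idx)→640 …(+2); best=280 via (B,hash)
  {BC}: card=1600; try (B,hash)→1000, (B,nl_idx)→4000, (C,merge)→4140, (B,merge)→4520, (C,hash)→7240, (C,nl)→8020 …(+1); best=1000 via (B,hash)
  {CD}: card=2400; try (D,hash)→2480, (C,merge)→5080, (D,merge)→5360, (C,hash)→7440, (C,nl)→48120, (D,nl)→48400; best=2480 via (D,hash)
  {AD}: card=2400; try (A,hash)→1640, (D,merge)→1860, (D,hash)→1880, (A,merge)→1880, (A,nl_idx)→3360, (D,nl)→12100 …(+1); best=1640 via (A,hash)
  {BCE}: card=32000; try (E,hash)→3080, (C,hash)→7880, (C,merge)→8280, (E,merge)→20480, (E,nl_idx)→42600, (E,nl)→65000 …(+1); best=3080 via (E,hash)
  {BCD}: card=9600; try (D,hash)→4280, (B,hash)→5080, (D,merge)→21160, (B,nl_idx)→24080, (B,merge)→33800, (B,nl)→50480 …(+1); best=4280 via (D,hash)
  {ACD}: card=48000; try (A,hash)→6280, (C,hash)→11240, (A,merge)→34480, (C,merge)→36840, (A,nl_idx)→67280, (A,nl)→242480 …(+1); best=6280 via (A,hash)
  {BCDE}: card=192000; try (E,hash)→14360, (D,hash)→36760, (E,merge)→148560, (E,nl_idx)→253880, (E,nl)→388280, (D,merge)→516040 …(+1); best=14360 via (E,hash)
  {ABCD}: card=192000; try (A,hash)→15280, (B,hash)→54480, (A,merge)→149080, (A,nl_idx)→263480, (B,nl_idx)→438280, (B,merge)→822400 …(+2); best=15280 via (A,hash)
  {ABCDE}: card=3840000; try (E,hash)→207760, (A,hash)→207760, (A,merge)→3663160, (E,merge)→3663560, (E,nl_idx)→5007280, (A,nl_idx)→5198360 …(+2); best=207760 via (E,hash)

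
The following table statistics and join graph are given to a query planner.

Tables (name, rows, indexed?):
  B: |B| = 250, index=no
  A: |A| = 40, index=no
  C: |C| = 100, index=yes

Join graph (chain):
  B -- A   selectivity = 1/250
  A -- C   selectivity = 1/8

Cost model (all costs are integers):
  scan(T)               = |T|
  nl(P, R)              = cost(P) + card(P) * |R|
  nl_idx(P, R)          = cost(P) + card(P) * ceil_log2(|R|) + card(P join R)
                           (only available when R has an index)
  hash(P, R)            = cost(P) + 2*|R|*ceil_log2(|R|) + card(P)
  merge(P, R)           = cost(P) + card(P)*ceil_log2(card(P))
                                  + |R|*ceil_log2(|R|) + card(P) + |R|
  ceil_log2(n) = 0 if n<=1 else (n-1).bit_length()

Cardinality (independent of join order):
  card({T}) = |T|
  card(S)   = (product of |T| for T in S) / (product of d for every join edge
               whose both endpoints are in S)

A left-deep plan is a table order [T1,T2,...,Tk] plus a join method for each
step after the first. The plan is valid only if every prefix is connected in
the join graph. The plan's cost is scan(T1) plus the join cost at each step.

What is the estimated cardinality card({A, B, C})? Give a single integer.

Tables in S: A(40), B(250), C(100)
Edges inside S: B-A(d=250), A-C(d=8)
numerator = 40 * 250 * 100 = 1000000
denominator = 250 * 8 = 2000
card(S) = 1000000 / 2000 = 500

500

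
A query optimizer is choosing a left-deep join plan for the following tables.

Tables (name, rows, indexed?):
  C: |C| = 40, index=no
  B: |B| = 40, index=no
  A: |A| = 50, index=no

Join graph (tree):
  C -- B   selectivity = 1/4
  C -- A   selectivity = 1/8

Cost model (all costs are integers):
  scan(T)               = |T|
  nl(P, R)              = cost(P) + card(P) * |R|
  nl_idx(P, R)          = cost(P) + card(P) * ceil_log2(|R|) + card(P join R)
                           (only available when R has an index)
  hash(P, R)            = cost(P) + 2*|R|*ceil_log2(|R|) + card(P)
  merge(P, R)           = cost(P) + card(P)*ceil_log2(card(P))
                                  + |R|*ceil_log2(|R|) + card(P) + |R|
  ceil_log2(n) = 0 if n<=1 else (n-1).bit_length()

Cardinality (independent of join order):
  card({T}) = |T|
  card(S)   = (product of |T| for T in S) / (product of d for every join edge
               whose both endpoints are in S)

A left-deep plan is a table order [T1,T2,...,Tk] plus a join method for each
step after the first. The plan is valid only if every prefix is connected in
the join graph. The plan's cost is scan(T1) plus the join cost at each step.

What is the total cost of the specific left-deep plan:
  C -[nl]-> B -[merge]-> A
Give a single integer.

step 1: scan C: cost=40, card=40
step 2: join B via nl
    card(P join B) = 40*40/(4) = 400
    cost = 40 + 40*40 = 1640
step 3: join A via merge
    card(P join A) = 400*50/(8) = 2500
    cost = 1640 + 400*9 + 50*6 + 400 + 50 = 5990

5990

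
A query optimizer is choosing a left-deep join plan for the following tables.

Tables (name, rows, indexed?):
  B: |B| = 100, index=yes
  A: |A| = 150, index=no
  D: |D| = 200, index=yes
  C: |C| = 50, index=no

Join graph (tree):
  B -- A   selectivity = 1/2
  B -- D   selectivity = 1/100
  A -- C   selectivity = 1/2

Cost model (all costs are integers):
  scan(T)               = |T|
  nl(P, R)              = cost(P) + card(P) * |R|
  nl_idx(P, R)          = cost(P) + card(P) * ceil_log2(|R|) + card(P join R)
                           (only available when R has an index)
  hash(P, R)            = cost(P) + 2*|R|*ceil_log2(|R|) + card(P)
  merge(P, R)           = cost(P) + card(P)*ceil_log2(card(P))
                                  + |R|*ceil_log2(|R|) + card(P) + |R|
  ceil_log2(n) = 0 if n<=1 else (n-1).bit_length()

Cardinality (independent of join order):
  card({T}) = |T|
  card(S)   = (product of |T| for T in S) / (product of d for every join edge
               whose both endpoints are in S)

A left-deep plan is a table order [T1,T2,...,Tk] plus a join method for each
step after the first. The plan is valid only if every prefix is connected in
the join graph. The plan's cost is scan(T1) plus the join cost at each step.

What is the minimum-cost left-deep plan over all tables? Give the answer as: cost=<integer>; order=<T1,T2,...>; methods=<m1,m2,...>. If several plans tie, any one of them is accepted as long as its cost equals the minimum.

cost=19300; order=B,D,A,C; methods=nl_idx,hash,hash

Selinger DP (subsets sized 1..n):
  {B}: scan cost=100, card=100
  {A}: scan cost=150, card=150
  {D}: scan cost=200, card=200
  {C}: scan cost=50, card=50
  {AB}: card=7500; try (B,hash)→1700, (A,merge)→2250, (B,merge)→2300, (A,hash)→2600, (B,nl_idx)→8700, (A,nl)→15100 …(+1); best=1700 via (B,hash)
  {BD}: card=200; try (D,nl_idx)→1100, (B,hash)→1800, (B,nl_idx)→1800, (D,merge)→2700, (B,merge)→2800, (D,hash)→3400 …(+2); best=1100 via (D,nl_idx)
  {AC}: card=3750; try (C,hash)→900, (A,merge)→1750, (C,merge)→1850, (A,hash)→2500, (A,nl)→7550, (C,nl)→7650; best=900 via (C,hash)
  {ABD}: card=15000; try (A,hash)→3700, (A,merge)→4250, (D,hash)→12400, (A,nl)→31100, (D,nl_idx)→76700, (D,merge)→108500 …(+1); best=3700 via (A,hash)
  {ABC}: card=187500; try (B,hash)→6050, (C,hash)→9800, (B,merge)→50450, (C,merge)→107050, (B,nl_idx)→214650, (B,nl)→375900 …(+1); best=6050 via (B,hash)
  {ABCD}: card=375000; try (C,hash)→19300, (D,hash)→196750, (C,merge)→229050, (C,nl)→753700, (D,nl_idx)→1881050, (D,merge)→3570350 …(+1); best=19300 via (C,hash)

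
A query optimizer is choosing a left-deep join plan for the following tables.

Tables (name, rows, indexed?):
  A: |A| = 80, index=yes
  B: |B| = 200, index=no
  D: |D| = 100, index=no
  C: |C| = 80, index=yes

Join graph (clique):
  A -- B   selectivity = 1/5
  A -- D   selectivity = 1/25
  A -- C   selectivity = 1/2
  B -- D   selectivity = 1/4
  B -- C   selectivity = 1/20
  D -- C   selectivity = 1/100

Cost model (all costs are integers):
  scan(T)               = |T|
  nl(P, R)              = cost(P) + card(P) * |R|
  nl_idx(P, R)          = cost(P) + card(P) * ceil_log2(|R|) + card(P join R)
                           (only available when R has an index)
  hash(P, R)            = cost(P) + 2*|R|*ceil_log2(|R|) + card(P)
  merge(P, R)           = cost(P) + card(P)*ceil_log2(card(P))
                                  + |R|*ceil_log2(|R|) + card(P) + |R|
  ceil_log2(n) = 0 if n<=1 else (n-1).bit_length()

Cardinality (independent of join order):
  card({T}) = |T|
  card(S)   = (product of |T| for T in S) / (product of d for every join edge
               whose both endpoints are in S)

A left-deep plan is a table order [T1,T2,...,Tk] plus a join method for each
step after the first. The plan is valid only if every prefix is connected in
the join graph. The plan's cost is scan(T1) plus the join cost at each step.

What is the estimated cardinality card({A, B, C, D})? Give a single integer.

64

Tables in S: A(80), B(200), C(80), D(100)
Edges inside S: A-B(d=5), A-D(d=25), A-C(d=2), B-D(d=4), B-C(d=20), D-C(d=100)
numerator = 80 * 200 * 80 * 100 = 128000000
denominator = 5 * 25 * 2 * 4 * 20 * 100 = 2000000
card(S) = 128000000 / 2000000 = 64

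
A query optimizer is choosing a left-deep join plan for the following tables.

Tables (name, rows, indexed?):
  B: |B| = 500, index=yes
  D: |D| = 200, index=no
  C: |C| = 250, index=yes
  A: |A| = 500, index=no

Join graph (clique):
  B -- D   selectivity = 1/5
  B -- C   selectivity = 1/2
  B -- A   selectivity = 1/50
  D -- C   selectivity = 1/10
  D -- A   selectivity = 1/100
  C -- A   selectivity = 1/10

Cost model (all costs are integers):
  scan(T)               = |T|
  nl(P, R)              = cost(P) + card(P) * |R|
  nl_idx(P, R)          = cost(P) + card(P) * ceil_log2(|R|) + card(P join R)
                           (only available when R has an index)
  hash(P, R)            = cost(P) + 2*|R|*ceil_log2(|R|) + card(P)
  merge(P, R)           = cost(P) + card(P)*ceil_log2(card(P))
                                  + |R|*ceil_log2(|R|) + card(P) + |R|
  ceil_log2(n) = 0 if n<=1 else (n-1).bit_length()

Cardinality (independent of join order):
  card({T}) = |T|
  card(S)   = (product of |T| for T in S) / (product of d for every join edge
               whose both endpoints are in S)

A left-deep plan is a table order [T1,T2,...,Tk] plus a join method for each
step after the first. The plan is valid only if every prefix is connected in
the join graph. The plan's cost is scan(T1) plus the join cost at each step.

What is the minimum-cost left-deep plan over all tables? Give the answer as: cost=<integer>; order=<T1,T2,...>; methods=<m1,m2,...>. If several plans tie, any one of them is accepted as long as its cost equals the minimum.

cost=20200; order=A,D,B,C; methods=hash,hash,hash

Selinger DP (subsets sized 1..n):
  {B}: scan cost=500, card=500
  {D}: scan cost=200, card=200
  {C}: scan cost=250, card=250
  {A}: scan cost=500, card=500
  {BD}: card=20000; try (D,hash)→4200, (B,merge)→7000, (D,merge)→7300, (B,hash)→9400, (B,nl_idx)→22000, (B,nl)→100200 …(+1); best=4200 via (D,hash)
  {BC}: card=62500; try (C,hash)→5000, (B,merge)→7500, (C,merge)→7750, (B,hash)→9500, (B,nl_idx)→65000, (C,nl_idx)→67000 …(+2); best=5000 via (C,hash)
  {AB}: card=5000; try (B,hash)→10000, (B,nl_idx)→10000, (A,hash)→10000, (B,merge)→10500, (A,merge)→10500, (B,nl)→250500 …(+1); best=10000 via (B,hash)
  {CD}: card=5000; try (D,hash)→3700, (C,merge)→4250, (D,merge)→4300, (C,hash)→4400, (C,nl_idx)→6800, (C,nl)→50200 …(+1); best=3700 via (D,hash)
  {AD}: card=1000; try (D,hash)→4200, (A,merge)→7000, (D,merge)→7300, (A,hash)→9400, (A,nl)→100200, (D,nl)→100500; best=4200 via (D,hash)
  {AC}: card=12500; try (C,hash)→5000, (A,merge)→7500, (C,merge)→7750, (A,hash)→9500, (C,nl_idx)→17000, (A,nl)→125250 …(+1); best=5000 via (C,hash)
  {BCD}: card=250000; try (B,hash)→17700, (C,hash)→28200, (D,hash)→70700, (B,merge)→78700, (B,nl_idx)→298700, (C,merge)→326450 …(+5); best=17700 via (B,hash)
  {ABD}: card=2000; try (B,hash)→14200, (B,nl_idx)→15200, (D,hash)→18200, (B,merge)→20200, (A,hash)→33200, (D,merge)→81800 …(+4); best=14200 via (B,hash)
  {ABC}: card=62500; try (C,hash)→19000, (B,hash)→26500, (A,hash)→76500, (C,merge)→82250, (C,nl_idx)→112500, (B,nl_idx)→180000 …(+5); best=19000 via (C,hash)
  {ACD}: card=2500; try (C,hash)→9200, (C,nl_idx)→14700, (C,merge)→17450, (A,hash)→17700, (D,hash)→20700, (A,merge)→78700 …(+4); best=9200 via (C,hash)
  {ABCD}: card=2500; try (C,hash)→20200, (B,hash)→20700, (C,nl_idx)→32700, (B,nl_idx)→34200, (C,merge)→40450, (B,merge)→46700 …(+8); best=20200 via (C,hash)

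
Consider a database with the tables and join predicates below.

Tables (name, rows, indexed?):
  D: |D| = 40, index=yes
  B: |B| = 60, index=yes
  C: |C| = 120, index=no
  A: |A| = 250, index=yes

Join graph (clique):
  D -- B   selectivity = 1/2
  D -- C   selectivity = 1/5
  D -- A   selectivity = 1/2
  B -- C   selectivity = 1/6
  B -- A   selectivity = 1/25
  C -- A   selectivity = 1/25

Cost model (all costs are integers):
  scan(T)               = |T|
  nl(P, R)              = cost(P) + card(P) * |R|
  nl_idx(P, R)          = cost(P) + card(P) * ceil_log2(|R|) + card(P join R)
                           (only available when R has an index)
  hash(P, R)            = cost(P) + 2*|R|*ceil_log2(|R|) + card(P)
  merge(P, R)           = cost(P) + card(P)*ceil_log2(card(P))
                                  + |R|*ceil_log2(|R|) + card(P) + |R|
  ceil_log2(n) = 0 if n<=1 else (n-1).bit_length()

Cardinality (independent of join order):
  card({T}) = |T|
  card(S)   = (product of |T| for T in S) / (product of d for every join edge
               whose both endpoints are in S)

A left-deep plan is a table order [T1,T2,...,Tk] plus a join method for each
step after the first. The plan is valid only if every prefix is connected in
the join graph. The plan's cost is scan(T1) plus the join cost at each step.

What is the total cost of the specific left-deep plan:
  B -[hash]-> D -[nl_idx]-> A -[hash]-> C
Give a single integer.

step 1: scan B: cost=60, card=60
step 2: join D via hash
    card(P join D) = 60*40/(2) = 1200
    cost = 60 + 2*40*6 + 60 = 600
step 3: join A via nl_idx
    card(P join A) = 1200*250/(2*25) = 6000
    cost = 600 + 1200*8 + 6000 = 16200
step 4: join C via hash
    card(P join C) = 6000*120/(5*6*25) = 960
    cost = 16200 + 2*120*7 + 6000 = 23880

23880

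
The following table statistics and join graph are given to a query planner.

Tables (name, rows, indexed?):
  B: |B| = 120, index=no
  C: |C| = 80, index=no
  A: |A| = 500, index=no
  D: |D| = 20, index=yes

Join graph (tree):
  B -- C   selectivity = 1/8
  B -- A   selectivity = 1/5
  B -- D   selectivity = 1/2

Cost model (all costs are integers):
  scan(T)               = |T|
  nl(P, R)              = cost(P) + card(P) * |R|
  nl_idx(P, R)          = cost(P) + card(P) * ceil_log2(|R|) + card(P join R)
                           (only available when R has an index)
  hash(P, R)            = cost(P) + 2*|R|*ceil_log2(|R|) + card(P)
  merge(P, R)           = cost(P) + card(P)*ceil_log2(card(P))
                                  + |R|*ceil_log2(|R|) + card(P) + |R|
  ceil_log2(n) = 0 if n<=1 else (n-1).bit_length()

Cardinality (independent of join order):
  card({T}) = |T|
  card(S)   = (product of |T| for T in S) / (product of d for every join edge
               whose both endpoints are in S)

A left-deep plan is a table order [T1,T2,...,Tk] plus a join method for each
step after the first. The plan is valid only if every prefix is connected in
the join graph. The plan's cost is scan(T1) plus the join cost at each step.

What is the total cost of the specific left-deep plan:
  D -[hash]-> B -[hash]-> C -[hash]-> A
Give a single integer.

step 1: scan D: cost=20, card=20
step 2: join B via hash
    card(P join B) = 20*120/(2) = 1200
    cost = 20 + 2*120*7 + 20 = 1720
step 3: join C via hash
    card(P join C) = 1200*80/(8) = 12000
    cost = 1720 + 2*80*7 + 1200 = 4040
step 4: join A via hash
    card(P join A) = 12000*500/(5) = 1200000
    cost = 4040 + 2*500*9 + 12000 = 25040

25040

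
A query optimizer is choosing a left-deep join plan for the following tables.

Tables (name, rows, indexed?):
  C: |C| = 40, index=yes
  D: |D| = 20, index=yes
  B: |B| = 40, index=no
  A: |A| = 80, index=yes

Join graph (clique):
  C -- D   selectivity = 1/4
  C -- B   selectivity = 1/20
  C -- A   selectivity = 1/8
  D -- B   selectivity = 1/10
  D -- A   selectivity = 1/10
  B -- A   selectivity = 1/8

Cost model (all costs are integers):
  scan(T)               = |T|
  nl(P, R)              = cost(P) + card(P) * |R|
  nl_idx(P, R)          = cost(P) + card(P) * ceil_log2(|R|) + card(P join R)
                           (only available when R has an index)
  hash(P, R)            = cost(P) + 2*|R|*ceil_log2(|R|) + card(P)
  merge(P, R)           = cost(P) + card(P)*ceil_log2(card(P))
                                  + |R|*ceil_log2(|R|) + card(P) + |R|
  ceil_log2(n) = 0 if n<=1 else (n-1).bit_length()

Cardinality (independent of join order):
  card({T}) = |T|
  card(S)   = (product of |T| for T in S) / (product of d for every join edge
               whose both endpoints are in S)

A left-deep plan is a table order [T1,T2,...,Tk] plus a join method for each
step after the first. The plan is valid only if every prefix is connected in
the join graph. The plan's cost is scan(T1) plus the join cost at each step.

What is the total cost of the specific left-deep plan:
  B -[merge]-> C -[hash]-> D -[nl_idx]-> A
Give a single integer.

1165

step 1: scan B: cost=40, card=40
step 2: join C via merge
    card(P join C) = 40*40/(20) = 80
    cost = 40 + 40*6 + 40*6 + 40 + 40 = 600
step 3: join D via hash
    card(P join D) = 80*20/(4*10) = 40
    cost = 600 + 2*20*5 + 80 = 880
step 4: join A via nl_idx
    card(P join A) = 40*80/(8*10*8) = 5
    cost = 880 + 40*7 + 5 = 1165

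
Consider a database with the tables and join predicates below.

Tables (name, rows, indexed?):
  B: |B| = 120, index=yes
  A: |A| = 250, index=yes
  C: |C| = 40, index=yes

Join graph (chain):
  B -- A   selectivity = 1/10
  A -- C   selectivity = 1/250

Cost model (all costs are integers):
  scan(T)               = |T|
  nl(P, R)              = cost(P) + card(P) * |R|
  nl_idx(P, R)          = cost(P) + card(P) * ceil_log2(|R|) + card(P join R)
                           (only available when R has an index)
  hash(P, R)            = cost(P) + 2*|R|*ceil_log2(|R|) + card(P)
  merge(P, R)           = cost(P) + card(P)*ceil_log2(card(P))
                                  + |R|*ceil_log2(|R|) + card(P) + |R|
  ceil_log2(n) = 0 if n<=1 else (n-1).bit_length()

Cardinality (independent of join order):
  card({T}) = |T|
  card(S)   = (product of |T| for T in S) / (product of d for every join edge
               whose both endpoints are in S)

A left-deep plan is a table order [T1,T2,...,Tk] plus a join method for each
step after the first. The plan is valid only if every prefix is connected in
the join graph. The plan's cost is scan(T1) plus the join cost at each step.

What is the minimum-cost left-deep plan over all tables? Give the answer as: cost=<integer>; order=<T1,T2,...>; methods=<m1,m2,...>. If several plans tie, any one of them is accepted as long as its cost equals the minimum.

cost=1160; order=C,A,B; methods=nl_idx,nl_idx

Selinger DP (subsets sized 1..n):
  {B}: scan cost=120, card=120
  {A}: scan cost=250, card=250
  {C}: scan cost=40, card=40
  {AB}: card=3000; try (B,hash)→2180, (A,merge)→3330, (B,merge)→3460, (A,nl_idx)→4080, (A,hash)→4240, (B,nl_idx)→5000 …(+2); best=2180 via (B,hash)
  {AC}: card=40; try (A,nl_idx)→400, (C,hash)→980, (C,nl_idx)→1790, (A,merge)→2570, (C,merge)→2780, (A,hash)→4080 …(+2); best=400 via (A,nl_idx)
  {ABC}: card=480; try (B,nl_idx)→1160, (B,merge)→1640, (B,hash)→2120, (B,nl)→5200, (C,hash)→5660, (C,nl_idx)→20660 …(+2); best=1160 via (B,nl_idx)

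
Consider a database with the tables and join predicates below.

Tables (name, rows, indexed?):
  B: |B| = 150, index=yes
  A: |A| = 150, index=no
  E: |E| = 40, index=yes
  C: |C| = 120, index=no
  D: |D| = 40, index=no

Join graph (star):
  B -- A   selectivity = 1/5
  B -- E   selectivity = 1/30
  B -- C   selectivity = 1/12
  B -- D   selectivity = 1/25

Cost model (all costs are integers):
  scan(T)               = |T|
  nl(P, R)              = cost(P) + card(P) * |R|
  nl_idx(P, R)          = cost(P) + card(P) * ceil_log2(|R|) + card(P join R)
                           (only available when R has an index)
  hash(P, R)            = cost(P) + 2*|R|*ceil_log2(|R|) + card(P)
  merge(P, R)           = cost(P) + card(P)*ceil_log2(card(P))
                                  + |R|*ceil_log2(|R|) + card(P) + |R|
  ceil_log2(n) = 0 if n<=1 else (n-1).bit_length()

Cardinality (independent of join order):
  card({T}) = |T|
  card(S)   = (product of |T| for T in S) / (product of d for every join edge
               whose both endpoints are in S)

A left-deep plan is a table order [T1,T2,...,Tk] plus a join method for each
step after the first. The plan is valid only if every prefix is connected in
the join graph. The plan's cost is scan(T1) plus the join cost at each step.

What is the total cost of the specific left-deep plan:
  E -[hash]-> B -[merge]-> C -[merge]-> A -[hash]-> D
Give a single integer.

step 1: scan E: cost=40, card=40
step 2: join B via hash
    card(P join B) = 40*150/(30) = 200
    cost = 40 + 2*150*8 + 40 = 2480
step 3: join C via merge
    card(P join C) = 200*120/(12) = 2000
    cost = 2480 + 200*8 + 120*7 + 200 + 120 = 5240
step 4: join A via merge
    card(P join A) = 2000*150/(5) = 60000
    cost = 5240 + 2000*11 + 150*8 + 2000 + 150 = 30590
step 5: join D via hash
    card(P join D) = 60000*40/(25) = 96000
    cost = 30590 + 2*40*6 + 60000 = 91070

91070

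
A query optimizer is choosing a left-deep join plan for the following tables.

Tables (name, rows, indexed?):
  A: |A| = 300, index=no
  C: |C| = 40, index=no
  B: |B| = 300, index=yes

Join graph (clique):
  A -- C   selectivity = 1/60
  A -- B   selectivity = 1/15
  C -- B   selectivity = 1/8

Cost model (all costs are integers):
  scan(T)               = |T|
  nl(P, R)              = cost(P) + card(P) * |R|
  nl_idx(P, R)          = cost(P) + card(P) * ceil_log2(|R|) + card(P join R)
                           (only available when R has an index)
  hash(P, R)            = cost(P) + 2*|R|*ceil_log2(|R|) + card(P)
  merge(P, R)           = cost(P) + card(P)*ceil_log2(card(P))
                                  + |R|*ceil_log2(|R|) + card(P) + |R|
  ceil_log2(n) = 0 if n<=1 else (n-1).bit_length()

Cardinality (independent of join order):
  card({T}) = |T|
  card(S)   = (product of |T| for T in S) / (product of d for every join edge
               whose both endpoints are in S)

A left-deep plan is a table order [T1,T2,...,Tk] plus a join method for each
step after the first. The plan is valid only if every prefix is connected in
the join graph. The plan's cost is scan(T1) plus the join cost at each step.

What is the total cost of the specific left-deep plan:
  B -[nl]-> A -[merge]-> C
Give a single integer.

step 1: scan B: cost=300, card=300
step 2: join A via nl
    card(P join A) = 300*300/(15) = 6000
    cost = 300 + 300*300 = 90300
step 3: join C via merge
    card(P join C) = 6000*40/(60*8) = 500
    cost = 90300 + 6000*13 + 40*6 + 6000 + 40 = 174580

174580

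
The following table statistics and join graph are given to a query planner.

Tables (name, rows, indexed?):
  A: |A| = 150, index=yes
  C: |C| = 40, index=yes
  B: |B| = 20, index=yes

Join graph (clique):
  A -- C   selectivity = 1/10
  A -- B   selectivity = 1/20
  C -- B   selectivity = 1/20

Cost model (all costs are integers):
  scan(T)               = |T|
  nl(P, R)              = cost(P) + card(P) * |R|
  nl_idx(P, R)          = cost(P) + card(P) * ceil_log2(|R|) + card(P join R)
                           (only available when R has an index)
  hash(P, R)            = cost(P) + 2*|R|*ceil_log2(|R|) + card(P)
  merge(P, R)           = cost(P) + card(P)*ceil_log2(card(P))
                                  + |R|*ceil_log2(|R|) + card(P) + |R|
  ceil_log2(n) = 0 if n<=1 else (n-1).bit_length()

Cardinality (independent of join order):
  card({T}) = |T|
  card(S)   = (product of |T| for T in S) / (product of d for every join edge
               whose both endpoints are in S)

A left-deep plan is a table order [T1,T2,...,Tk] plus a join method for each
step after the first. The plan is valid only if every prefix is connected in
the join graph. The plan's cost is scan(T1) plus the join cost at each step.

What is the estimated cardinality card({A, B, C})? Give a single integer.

30

Tables in S: A(150), B(20), C(40)
Edges inside S: A-C(d=10), A-B(d=20), C-B(d=20)
numerator = 150 * 20 * 40 = 120000
denominator = 10 * 20 * 20 = 4000
card(S) = 120000 / 4000 = 30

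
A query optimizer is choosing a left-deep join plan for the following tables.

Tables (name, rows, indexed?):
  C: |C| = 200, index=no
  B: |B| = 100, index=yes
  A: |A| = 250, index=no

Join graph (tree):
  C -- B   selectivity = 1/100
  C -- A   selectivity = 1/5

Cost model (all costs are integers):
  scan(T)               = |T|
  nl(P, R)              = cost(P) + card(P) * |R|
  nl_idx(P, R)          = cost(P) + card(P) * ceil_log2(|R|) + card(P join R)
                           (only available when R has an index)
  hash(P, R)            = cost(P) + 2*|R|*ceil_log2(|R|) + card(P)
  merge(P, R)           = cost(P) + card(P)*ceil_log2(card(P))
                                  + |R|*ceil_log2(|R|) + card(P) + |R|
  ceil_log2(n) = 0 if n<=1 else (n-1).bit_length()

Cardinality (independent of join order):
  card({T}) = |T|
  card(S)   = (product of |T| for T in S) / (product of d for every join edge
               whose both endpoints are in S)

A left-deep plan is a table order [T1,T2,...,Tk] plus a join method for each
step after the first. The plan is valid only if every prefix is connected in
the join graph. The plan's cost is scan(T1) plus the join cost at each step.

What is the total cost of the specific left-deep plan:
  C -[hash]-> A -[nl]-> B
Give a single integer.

step 1: scan C: cost=200, card=200
step 2: join A via hash
    card(P join A) = 200*250/(5) = 10000
    cost = 200 + 2*250*8 + 200 = 4400
step 3: join B via nl
    card(P join B) = 10000*100/(100) = 10000
    cost = 4400 + 10000*100 = 1004400

1004400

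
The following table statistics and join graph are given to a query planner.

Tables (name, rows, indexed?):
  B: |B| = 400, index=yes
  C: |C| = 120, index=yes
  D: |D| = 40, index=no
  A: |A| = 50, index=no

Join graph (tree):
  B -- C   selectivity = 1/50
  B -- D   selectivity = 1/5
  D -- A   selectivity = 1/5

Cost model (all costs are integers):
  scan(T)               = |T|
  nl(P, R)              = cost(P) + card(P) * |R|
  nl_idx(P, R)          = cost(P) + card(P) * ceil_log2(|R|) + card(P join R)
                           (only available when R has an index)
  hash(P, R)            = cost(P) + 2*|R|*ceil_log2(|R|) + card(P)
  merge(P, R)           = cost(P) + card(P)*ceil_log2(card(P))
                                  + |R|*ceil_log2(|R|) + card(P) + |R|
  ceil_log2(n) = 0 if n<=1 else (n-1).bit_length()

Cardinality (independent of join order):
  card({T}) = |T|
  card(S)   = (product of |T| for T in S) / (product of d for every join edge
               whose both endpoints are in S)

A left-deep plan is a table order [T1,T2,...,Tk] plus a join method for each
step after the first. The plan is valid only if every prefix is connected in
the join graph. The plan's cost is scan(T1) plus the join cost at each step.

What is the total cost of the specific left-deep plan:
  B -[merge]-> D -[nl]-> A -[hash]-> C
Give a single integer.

198360

step 1: scan B: cost=400, card=400
step 2: join D via merge
    card(P join D) = 400*40/(5) = 3200
    cost = 400 + 400*9 + 40*6 + 400 + 40 = 4680
step 3: join A via nl
    card(P join A) = 3200*50/(5) = 32000
    cost = 4680 + 3200*50 = 164680
step 4: join C via hash
    card(P join C) = 32000*120/(50) = 76800
    cost = 164680 + 2*120*7 + 32000 = 198360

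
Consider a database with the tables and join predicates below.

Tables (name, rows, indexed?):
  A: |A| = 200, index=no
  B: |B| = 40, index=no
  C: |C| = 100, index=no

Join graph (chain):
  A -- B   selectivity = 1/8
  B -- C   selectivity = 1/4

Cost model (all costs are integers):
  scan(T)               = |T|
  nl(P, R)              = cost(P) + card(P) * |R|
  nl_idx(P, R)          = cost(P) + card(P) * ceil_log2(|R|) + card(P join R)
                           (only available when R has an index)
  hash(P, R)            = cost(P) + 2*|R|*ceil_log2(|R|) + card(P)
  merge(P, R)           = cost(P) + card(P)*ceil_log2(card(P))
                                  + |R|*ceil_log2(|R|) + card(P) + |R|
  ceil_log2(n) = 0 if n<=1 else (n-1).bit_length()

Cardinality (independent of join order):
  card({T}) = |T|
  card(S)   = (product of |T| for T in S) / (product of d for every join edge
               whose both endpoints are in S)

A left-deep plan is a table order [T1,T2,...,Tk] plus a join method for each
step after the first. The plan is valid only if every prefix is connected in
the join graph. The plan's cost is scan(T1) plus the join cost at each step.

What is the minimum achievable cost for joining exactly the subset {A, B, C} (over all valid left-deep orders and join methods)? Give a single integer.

Selinger DP over subsets of {A,B,C}:
  {A}: scan cost=200, card=200
  {B}: scan cost=40, card=40
  {C}: scan cost=100, card=100
  {AB}: card=1000; try (B,hash)→880, (A,merge)→2120, (B,merge)→2280, (A,hash)→3280, (A,nl)→8040, (B,nl)→8200; best=880 via (B,hash)
  {BC}: card=1000; try (B,hash)→680, (C,merge)→1120, (B,merge)→1180, (C,hash)→1480, (C,nl)→4040, (B,nl)→4100; best=680 via (B,hash)
  {ABC}: card=25000; try (C,hash)→3280, (A,hash)→4880, (C,merge)→12680, (A,merge)→13480, (C,nl)→100880, (A,nl)→200680; best=3280 via (C,hash)

3280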